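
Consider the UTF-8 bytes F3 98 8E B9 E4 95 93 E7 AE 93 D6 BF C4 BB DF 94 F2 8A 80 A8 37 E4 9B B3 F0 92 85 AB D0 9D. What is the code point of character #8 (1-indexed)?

Offset 0: leading byte 0xF3 = 11110011 → 4-byte char #1 = F3 98 8E B9.
Offset 4: leading byte 0xE4 = 11100100 → 3-byte char #2 = E4 95 93.
Offset 7: leading byte 0xE7 = 11100111 → 3-byte char #3 = E7 AE 93.
Offset 10: leading byte 0xD6 = 11010110 → 2-byte char #4 = D6 BF.
Offset 12: leading byte 0xC4 = 11000100 → 2-byte char #5 = C4 BB.
Offset 14: leading byte 0xDF = 11011111 → 2-byte char #6 = DF 94.
Offset 16: leading byte 0xF2 = 11110010 → 4-byte char #7 = F2 8A 80 A8.
Offset 20: leading byte 0x37 = 00110111 → 1-byte char #8 = 37.
Leading byte 0x37 = 00110111 matches 0xxxxxxx → 1-byte sequence.
Byte 1: 0x37 = 00110111, payload 0110111 (7 bits).
Concatenate: 0110111 = 0x37 (7 bits → U+0037).

U+0037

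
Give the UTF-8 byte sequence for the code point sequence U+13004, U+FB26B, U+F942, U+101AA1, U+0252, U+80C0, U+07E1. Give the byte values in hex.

F0 93 80 84 F3 BB 89 AB EF A5 82 F4 81 AA A1 C9 92 E8 83 80 DF A1

U+13004: 4-byte form → F0 93 80 84.
U+FB26B: 4-byte form → F3 BB 89 AB.
U+F942: 3-byte form → EF A5 82.
U+101AA1: 4-byte form → F4 81 AA A1.
U+0252: 2-byte form → C9 92.
U+80C0: 3-byte form → E8 83 80.
U+07E1: 2-byte form → DF A1.
Concatenated (22 bytes): F0 93 80 84 F3 BB 89 AB EF A5 82 F4 81 AA A1 C9 92 E8 83 80 DF A1.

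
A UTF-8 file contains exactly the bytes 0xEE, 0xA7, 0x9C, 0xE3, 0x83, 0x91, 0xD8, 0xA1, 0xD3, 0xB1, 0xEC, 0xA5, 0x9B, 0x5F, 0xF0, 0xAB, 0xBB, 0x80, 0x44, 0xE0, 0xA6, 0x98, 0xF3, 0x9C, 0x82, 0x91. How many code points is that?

Byte at offset 0: 0xEE = 11101110 → 3-byte char (#1). Advance 3.
Byte at offset 3: 0xE3 = 11100011 → 3-byte char (#2). Advance 3.
Byte at offset 6: 0xD8 = 11011000 → 2-byte char (#3). Advance 2.
Byte at offset 8: 0xD3 = 11010011 → 2-byte char (#4). Advance 2.
Byte at offset 10: 0xEC = 11101100 → 3-byte char (#5). Advance 3.
Byte at offset 13: 0x5F = 01011111 → 1-byte char (#6). Advance 1.
Byte at offset 14: 0xF0 = 11110000 → 4-byte char (#7). Advance 4.
Byte at offset 18: 0x44 = 01000100 → 1-byte char (#8). Advance 1.
Byte at offset 19: 0xE0 = 11100000 → 3-byte char (#9). Advance 3.
Byte at offset 22: 0xF3 = 11110011 → 4-byte char (#10). Advance 4.
Reached end at offset 26 after 10 code points.

10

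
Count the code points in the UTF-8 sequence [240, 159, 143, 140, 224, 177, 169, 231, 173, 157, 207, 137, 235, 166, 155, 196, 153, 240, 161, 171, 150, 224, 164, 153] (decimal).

8

Byte at offset 0: 0xF0 = 11110000 → 4-byte char (#1). Advance 4.
Byte at offset 4: 0xE0 = 11100000 → 3-byte char (#2). Advance 3.
Byte at offset 7: 0xE7 = 11100111 → 3-byte char (#3). Advance 3.
Byte at offset 10: 0xCF = 11001111 → 2-byte char (#4). Advance 2.
Byte at offset 12: 0xEB = 11101011 → 3-byte char (#5). Advance 3.
Byte at offset 15: 0xC4 = 11000100 → 2-byte char (#6). Advance 2.
Byte at offset 17: 0xF0 = 11110000 → 4-byte char (#7). Advance 4.
Byte at offset 21: 0xE0 = 11100000 → 3-byte char (#8). Advance 3.
Reached end at offset 24 after 8 code points.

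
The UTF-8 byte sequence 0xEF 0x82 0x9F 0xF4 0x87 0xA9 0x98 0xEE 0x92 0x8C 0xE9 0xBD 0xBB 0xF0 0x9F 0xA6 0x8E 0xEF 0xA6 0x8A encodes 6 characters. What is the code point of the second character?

Offset 0: leading byte 0xEF = 11101111 → 3-byte char #1 = EF 82 9F.
Offset 3: leading byte 0xF4 = 11110100 → 4-byte char #2 = F4 87 A9 98.
Leading byte 0xF4 = 11110100 matches 11110xxx → 4-byte sequence.
Byte 1: 0xF4 = 11110100, payload 100 (3 bits).
Byte 2: 0x87 = 10000111 (10xxxxxx ✓), payload 000111.
Byte 3: 0xA9 = 10101001 (10xxxxxx ✓), payload 101001.
Byte 4: 0x98 = 10011000 (10xxxxxx ✓), payload 011000.
Concatenate: 100000111101001011000 = 0x107A58 (21 bits → U+107A58).

U+107A58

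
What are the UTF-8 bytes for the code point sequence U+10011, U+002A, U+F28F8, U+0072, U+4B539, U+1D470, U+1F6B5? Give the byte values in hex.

U+10011: 4-byte form → F0 90 80 91.
U+002A: 1-byte form → 2A.
U+F28F8: 4-byte form → F3 B2 A3 B8.
U+0072: 1-byte form → 72.
U+4B539: 4-byte form → F1 8B 94 B9.
U+1D470: 4-byte form → F0 9D 91 B0.
U+1F6B5: 4-byte form → F0 9F 9A B5.
Concatenated (22 bytes): F0 90 80 91 2A F3 B2 A3 B8 72 F1 8B 94 B9 F0 9D 91 B0 F0 9F 9A B5.

F0 90 80 91 2A F3 B2 A3 B8 72 F1 8B 94 B9 F0 9D 91 B0 F0 9F 9A B5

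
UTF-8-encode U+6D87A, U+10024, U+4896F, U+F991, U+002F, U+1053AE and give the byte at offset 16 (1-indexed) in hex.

1-indexed offset 16 is 0-indexed offset 15.
U+6D87A → 4-byte form F1 AD A1 BA at offsets 0–3.
U+10024 → 4-byte form F0 90 80 A4 at offsets 4–7.
U+4896F → 4-byte form F1 88 A5 AF at offsets 8–11.
U+F991 → 3-byte form EF A6 91 at offsets 12–14.
U+002F → 1-byte form 2F at offsets 15–15.
Offset 15 falls in char 5's range; it's byte 1 of 2F = 0x2F.

0x2F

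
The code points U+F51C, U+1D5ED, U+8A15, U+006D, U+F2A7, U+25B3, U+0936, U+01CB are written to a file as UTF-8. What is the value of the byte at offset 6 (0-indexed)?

U+F51C → 3-byte form EF 94 9C at offsets 0–2.
U+1D5ED → 4-byte form F0 9D 97 AD at offsets 3–6.
Offset 6 falls in char 2's range; it's byte 4 of F0 9D 97 AD = 0xAD.

0xAD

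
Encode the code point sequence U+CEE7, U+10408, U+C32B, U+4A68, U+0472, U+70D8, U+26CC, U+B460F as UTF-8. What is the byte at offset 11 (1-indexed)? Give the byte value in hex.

0xE4

1-indexed offset 11 is 0-indexed offset 10.
U+CEE7 → 3-byte form EC BB A7 at offsets 0–2.
U+10408 → 4-byte form F0 90 90 88 at offsets 3–6.
U+C32B → 3-byte form EC 8C AB at offsets 7–9.
U+4A68 → 3-byte form E4 A9 A8 at offsets 10–12.
Offset 10 falls in char 4's range; it's byte 1 of E4 A9 A8 = 0xE4.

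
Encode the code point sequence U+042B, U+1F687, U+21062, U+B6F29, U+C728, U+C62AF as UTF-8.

D0 AB F0 9F 9A 87 F0 A1 81 A2 F2 B6 BC A9 EC 9C A8 F3 86 8A AF

U+042B: 2-byte form → D0 AB.
U+1F687: 4-byte form → F0 9F 9A 87.
U+21062: 4-byte form → F0 A1 81 A2.
U+B6F29: 4-byte form → F2 B6 BC A9.
U+C728: 3-byte form → EC 9C A8.
U+C62AF: 4-byte form → F3 86 8A AF.
Concatenated (21 bytes): D0 AB F0 9F 9A 87 F0 A1 81 A2 F2 B6 BC A9 EC 9C A8 F3 86 8A AF.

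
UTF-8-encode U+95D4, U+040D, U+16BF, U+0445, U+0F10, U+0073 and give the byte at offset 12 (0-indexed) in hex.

U+95D4 → 3-byte form E9 97 94 at offsets 0–2.
U+040D → 2-byte form D0 8D at offsets 3–4.
U+16BF → 3-byte form E1 9A BF at offsets 5–7.
U+0445 → 2-byte form D1 85 at offsets 8–9.
U+0F10 → 3-byte form E0 BC 90 at offsets 10–12.
Offset 12 falls in char 5's range; it's byte 3 of E0 BC 90 = 0x90.

0x90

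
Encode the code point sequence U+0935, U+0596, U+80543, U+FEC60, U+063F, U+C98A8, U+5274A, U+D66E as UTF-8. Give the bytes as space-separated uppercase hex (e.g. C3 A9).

E0 A4 B5 D6 96 F2 80 95 83 F3 BE B1 A0 D8 BF F3 89 A2 A8 F1 92 9D 8A ED 99 AE

U+0935: 3-byte form → E0 A4 B5.
U+0596: 2-byte form → D6 96.
U+80543: 4-byte form → F2 80 95 83.
U+FEC60: 4-byte form → F3 BE B1 A0.
U+063F: 2-byte form → D8 BF.
U+C98A8: 4-byte form → F3 89 A2 A8.
U+5274A: 4-byte form → F1 92 9D 8A.
U+D66E: 3-byte form → ED 99 AE.
Concatenated (26 bytes): E0 A4 B5 D6 96 F2 80 95 83 F3 BE B1 A0 D8 BF F3 89 A2 A8 F1 92 9D 8A ED 99 AE.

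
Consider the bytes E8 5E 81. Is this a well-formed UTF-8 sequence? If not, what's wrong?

invalid (non-continuation byte where continuation expected)

Leading byte 0xE8 = 11101000 → 3-byte form.
Byte 2 is 0x5E = 01011110, which is not 10xxxxxx — expected a continuation byte.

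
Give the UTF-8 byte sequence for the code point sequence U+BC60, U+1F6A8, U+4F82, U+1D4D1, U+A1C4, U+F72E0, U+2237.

EB B1 A0 F0 9F 9A A8 E4 BE 82 F0 9D 93 91 EA 87 84 F3 B7 8B A0 E2 88 B7

U+BC60: 3-byte form → EB B1 A0.
U+1F6A8: 4-byte form → F0 9F 9A A8.
U+4F82: 3-byte form → E4 BE 82.
U+1D4D1: 4-byte form → F0 9D 93 91.
U+A1C4: 3-byte form → EA 87 84.
U+F72E0: 4-byte form → F3 B7 8B A0.
U+2237: 3-byte form → E2 88 B7.
Concatenated (24 bytes): EB B1 A0 F0 9F 9A A8 E4 BE 82 F0 9D 93 91 EA 87 84 F3 B7 8B A0 E2 88 B7.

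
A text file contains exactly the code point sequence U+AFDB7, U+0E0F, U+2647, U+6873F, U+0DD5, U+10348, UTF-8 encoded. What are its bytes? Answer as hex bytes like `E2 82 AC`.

F2 AF B6 B7 E0 B8 8F E2 99 87 F1 A8 9C BF E0 B7 95 F0 90 8D 88

U+AFDB7: 4-byte form → F2 AF B6 B7.
U+0E0F: 3-byte form → E0 B8 8F.
U+2647: 3-byte form → E2 99 87.
U+6873F: 4-byte form → F1 A8 9C BF.
U+0DD5: 3-byte form → E0 B7 95.
U+10348: 4-byte form → F0 90 8D 88.
Concatenated (21 bytes): F2 AF B6 B7 E0 B8 8F E2 99 87 F1 A8 9C BF E0 B7 95 F0 90 8D 88.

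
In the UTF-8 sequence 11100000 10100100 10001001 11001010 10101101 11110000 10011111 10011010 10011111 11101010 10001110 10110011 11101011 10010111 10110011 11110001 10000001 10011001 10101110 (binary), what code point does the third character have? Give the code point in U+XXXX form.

Offset 0: leading byte 0xE0 = 11100000 → 3-byte char #1 = E0 A4 89.
Offset 3: leading byte 0xCA = 11001010 → 2-byte char #2 = CA AD.
Offset 5: leading byte 0xF0 = 11110000 → 4-byte char #3 = F0 9F 9A 9F.
Leading byte 0xF0 = 11110000 matches 11110xxx → 4-byte sequence.
Byte 1: 0xF0 = 11110000, payload 000 (3 bits).
Byte 2: 0x9F = 10011111 (10xxxxxx ✓), payload 011111.
Byte 3: 0x9A = 10011010 (10xxxxxx ✓), payload 011010.
Byte 4: 0x9F = 10011111 (10xxxxxx ✓), payload 011111.
Concatenate: 000011111011010011111 = 0x1F69F (21 bits → U+1F69F).

U+1F69F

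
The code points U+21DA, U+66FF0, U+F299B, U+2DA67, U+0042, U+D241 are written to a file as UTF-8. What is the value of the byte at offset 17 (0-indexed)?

0x89

U+21DA → 3-byte form E2 87 9A at offsets 0–2.
U+66FF0 → 4-byte form F1 A6 BF B0 at offsets 3–6.
U+F299B → 4-byte form F3 B2 A6 9B at offsets 7–10.
U+2DA67 → 4-byte form F0 AD A9 A7 at offsets 11–14.
U+0042 → 1-byte form 42 at offsets 15–15.
U+D241 → 3-byte form ED 89 81 at offsets 16–18.
Offset 17 falls in char 6's range; it's byte 2 of ED 89 81 = 0x89.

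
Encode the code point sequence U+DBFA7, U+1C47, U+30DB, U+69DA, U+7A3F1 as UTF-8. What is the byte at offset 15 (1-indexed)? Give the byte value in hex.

0xBA

1-indexed offset 15 is 0-indexed offset 14.
U+DBFA7 → 4-byte form F3 9B BE A7 at offsets 0–3.
U+1C47 → 3-byte form E1 B1 87 at offsets 4–6.
U+30DB → 3-byte form E3 83 9B at offsets 7–9.
U+69DA → 3-byte form E6 A7 9A at offsets 10–12.
U+7A3F1 → 4-byte form F1 BA 8F B1 at offsets 13–16.
Offset 14 falls in char 5's range; it's byte 2 of F1 BA 8F B1 = 0xBA.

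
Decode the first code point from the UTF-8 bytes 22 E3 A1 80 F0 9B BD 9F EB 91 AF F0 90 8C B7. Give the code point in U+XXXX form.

U+0022

Offset 0: leading byte 0x22 = 00100010 → 1-byte char #1 = 22.
Leading byte 0x22 = 00100010 matches 0xxxxxxx → 1-byte sequence.
Byte 1: 0x22 = 00100010, payload 0100010 (7 bits).
Concatenate: 0100010 = 0x22 (7 bits → U+0022).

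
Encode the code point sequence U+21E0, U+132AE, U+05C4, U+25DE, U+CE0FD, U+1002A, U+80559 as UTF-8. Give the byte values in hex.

E2 87 A0 F0 93 8A AE D7 84 E2 97 9E F3 8E 83 BD F0 90 80 AA F2 80 95 99

U+21E0: 3-byte form → E2 87 A0.
U+132AE: 4-byte form → F0 93 8A AE.
U+05C4: 2-byte form → D7 84.
U+25DE: 3-byte form → E2 97 9E.
U+CE0FD: 4-byte form → F3 8E 83 BD.
U+1002A: 4-byte form → F0 90 80 AA.
U+80559: 4-byte form → F2 80 95 99.
Concatenated (24 bytes): E2 87 A0 F0 93 8A AE D7 84 E2 97 9E F3 8E 83 BD F0 90 80 AA F2 80 95 99.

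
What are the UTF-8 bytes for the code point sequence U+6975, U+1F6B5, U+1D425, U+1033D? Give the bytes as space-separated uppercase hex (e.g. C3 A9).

E6 A5 B5 F0 9F 9A B5 F0 9D 90 A5 F0 90 8C BD

U+6975: 3-byte form → E6 A5 B5.
U+1F6B5: 4-byte form → F0 9F 9A B5.
U+1D425: 4-byte form → F0 9D 90 A5.
U+1033D: 4-byte form → F0 90 8C BD.
Concatenated (15 bytes): E6 A5 B5 F0 9F 9A B5 F0 9D 90 A5 F0 90 8C BD.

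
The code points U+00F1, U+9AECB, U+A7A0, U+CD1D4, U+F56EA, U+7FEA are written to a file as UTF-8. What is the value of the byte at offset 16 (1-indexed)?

1-indexed offset 16 is 0-indexed offset 15.
U+00F1 → 2-byte form C3 B1 at offsets 0–1.
U+9AECB → 4-byte form F2 9A BB 8B at offsets 2–5.
U+A7A0 → 3-byte form EA 9E A0 at offsets 6–8.
U+CD1D4 → 4-byte form F3 8D 87 94 at offsets 9–12.
U+F56EA → 4-byte form F3 B5 9B AA at offsets 13–16.
Offset 15 falls in char 5's range; it's byte 3 of F3 B5 9B AA = 0x9B.

0x9B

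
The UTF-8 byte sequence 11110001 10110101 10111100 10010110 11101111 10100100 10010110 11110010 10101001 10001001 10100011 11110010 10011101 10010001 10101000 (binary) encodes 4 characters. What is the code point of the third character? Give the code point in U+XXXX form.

U+A9263

Offset 0: leading byte 0xF1 = 11110001 → 4-byte char #1 = F1 B5 BC 96.
Offset 4: leading byte 0xEF = 11101111 → 3-byte char #2 = EF A4 96.
Offset 7: leading byte 0xF2 = 11110010 → 4-byte char #3 = F2 A9 89 A3.
Leading byte 0xF2 = 11110010 matches 11110xxx → 4-byte sequence.
Byte 1: 0xF2 = 11110010, payload 010 (3 bits).
Byte 2: 0xA9 = 10101001 (10xxxxxx ✓), payload 101001.
Byte 3: 0x89 = 10001001 (10xxxxxx ✓), payload 001001.
Byte 4: 0xA3 = 10100011 (10xxxxxx ✓), payload 100011.
Concatenate: 010101001001001100011 = 0xA9263 (21 bits → U+A9263).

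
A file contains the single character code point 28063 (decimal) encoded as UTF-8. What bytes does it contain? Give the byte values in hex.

E6 B6 9F

U+6D9F = 0x6D9F = 28063 decimal. In range U+0800–U+FFFF → 3-byte form: 1110xxxx 10xxxxxx 10xxxxxx.
Binary (16 bits): 0110110110011111.
Split 4+6+6: 0110 | 110110 | 011111.
Byte 1: 11100110 = 0xE6.
Byte 2: 10110110 = 0xB6.
Byte 3: 10011111 = 0x9F.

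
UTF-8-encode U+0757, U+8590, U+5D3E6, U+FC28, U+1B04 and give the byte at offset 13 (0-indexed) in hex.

0xAC

U+0757 → 2-byte form DD 97 at offsets 0–1.
U+8590 → 3-byte form E8 96 90 at offsets 2–4.
U+5D3E6 → 4-byte form F1 9D 8F A6 at offsets 5–8.
U+FC28 → 3-byte form EF B0 A8 at offsets 9–11.
U+1B04 → 3-byte form E1 AC 84 at offsets 12–14.
Offset 13 falls in char 5's range; it's byte 2 of E1 AC 84 = 0xAC.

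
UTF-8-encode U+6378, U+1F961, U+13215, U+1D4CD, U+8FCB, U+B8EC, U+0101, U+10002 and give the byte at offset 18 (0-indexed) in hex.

U+6378 → 3-byte form E6 8D B8 at offsets 0–2.
U+1F961 → 4-byte form F0 9F A5 A1 at offsets 3–6.
U+13215 → 4-byte form F0 93 88 95 at offsets 7–10.
U+1D4CD → 4-byte form F0 9D 93 8D at offsets 11–14.
U+8FCB → 3-byte form E8 BF 8B at offsets 15–17.
U+B8EC → 3-byte form EB A3 AC at offsets 18–20.
Offset 18 falls in char 6's range; it's byte 1 of EB A3 AC = 0xEB.

0xEB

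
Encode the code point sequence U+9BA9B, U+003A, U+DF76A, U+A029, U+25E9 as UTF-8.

U+9BA9B: 4-byte form → F2 9B AA 9B.
U+003A: 1-byte form → 3A.
U+DF76A: 4-byte form → F3 9F 9D AA.
U+A029: 3-byte form → EA 80 A9.
U+25E9: 3-byte form → E2 97 A9.
Concatenated (15 bytes): F2 9B AA 9B 3A F3 9F 9D AA EA 80 A9 E2 97 A9.

F2 9B AA 9B 3A F3 9F 9D AA EA 80 A9 E2 97 A9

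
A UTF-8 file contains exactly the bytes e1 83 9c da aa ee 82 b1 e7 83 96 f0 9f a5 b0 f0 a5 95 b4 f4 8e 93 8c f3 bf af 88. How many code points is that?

8

Byte at offset 0: 0xE1 = 11100001 → 3-byte char (#1). Advance 3.
Byte at offset 3: 0xDA = 11011010 → 2-byte char (#2). Advance 2.
Byte at offset 5: 0xEE = 11101110 → 3-byte char (#3). Advance 3.
Byte at offset 8: 0xE7 = 11100111 → 3-byte char (#4). Advance 3.
Byte at offset 11: 0xF0 = 11110000 → 4-byte char (#5). Advance 4.
Byte at offset 15: 0xF0 = 11110000 → 4-byte char (#6). Advance 4.
Byte at offset 19: 0xF4 = 11110100 → 4-byte char (#7). Advance 4.
Byte at offset 23: 0xF3 = 11110011 → 4-byte char (#8). Advance 4.
Reached end at offset 27 after 8 code points.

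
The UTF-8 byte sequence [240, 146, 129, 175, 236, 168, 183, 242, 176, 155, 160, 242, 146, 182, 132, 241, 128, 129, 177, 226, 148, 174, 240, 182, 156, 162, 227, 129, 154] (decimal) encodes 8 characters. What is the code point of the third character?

U+B06E0

Offset 0: leading byte 0xF0 = 11110000 → 4-byte char #1 = F0 92 81 AF.
Offset 4: leading byte 0xEC = 11101100 → 3-byte char #2 = EC A8 B7.
Offset 7: leading byte 0xF2 = 11110010 → 4-byte char #3 = F2 B0 9B A0.
Leading byte 0xF2 = 11110010 matches 11110xxx → 4-byte sequence.
Byte 1: 0xF2 = 11110010, payload 010 (3 bits).
Byte 2: 0xB0 = 10110000 (10xxxxxx ✓), payload 110000.
Byte 3: 0x9B = 10011011 (10xxxxxx ✓), payload 011011.
Byte 4: 0xA0 = 10100000 (10xxxxxx ✓), payload 100000.
Concatenate: 010110000011011100000 = 0xB06E0 (21 bits → U+B06E0).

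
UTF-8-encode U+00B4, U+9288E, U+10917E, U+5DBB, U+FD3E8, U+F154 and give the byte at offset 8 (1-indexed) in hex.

0x89

1-indexed offset 8 is 0-indexed offset 7.
U+00B4 → 2-byte form C2 B4 at offsets 0–1.
U+9288E → 4-byte form F2 92 A2 8E at offsets 2–5.
U+10917E → 4-byte form F4 89 85 BE at offsets 6–9.
Offset 7 falls in char 3's range; it's byte 2 of F4 89 85 BE = 0x89.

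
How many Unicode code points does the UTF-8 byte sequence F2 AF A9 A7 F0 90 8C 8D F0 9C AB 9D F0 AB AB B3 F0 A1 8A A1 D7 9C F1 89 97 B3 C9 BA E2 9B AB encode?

9

Byte at offset 0: 0xF2 = 11110010 → 4-byte char (#1). Advance 4.
Byte at offset 4: 0xF0 = 11110000 → 4-byte char (#2). Advance 4.
Byte at offset 8: 0xF0 = 11110000 → 4-byte char (#3). Advance 4.
Byte at offset 12: 0xF0 = 11110000 → 4-byte char (#4). Advance 4.
Byte at offset 16: 0xF0 = 11110000 → 4-byte char (#5). Advance 4.
Byte at offset 20: 0xD7 = 11010111 → 2-byte char (#6). Advance 2.
Byte at offset 22: 0xF1 = 11110001 → 4-byte char (#7). Advance 4.
Byte at offset 26: 0xC9 = 11001001 → 2-byte char (#8). Advance 2.
Byte at offset 28: 0xE2 = 11100010 → 3-byte char (#9). Advance 3.
Reached end at offset 31 after 9 code points.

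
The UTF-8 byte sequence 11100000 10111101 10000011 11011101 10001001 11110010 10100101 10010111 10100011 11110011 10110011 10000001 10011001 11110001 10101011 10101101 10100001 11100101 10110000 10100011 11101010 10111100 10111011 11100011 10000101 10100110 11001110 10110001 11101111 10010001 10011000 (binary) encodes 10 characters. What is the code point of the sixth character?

Offset 0: leading byte 0xE0 = 11100000 → 3-byte char #1 = E0 BD 83.
Offset 3: leading byte 0xDD = 11011101 → 2-byte char #2 = DD 89.
Offset 5: leading byte 0xF2 = 11110010 → 4-byte char #3 = F2 A5 97 A3.
Offset 9: leading byte 0xF3 = 11110011 → 4-byte char #4 = F3 B3 81 99.
Offset 13: leading byte 0xF1 = 11110001 → 4-byte char #5 = F1 AB AD A1.
Offset 17: leading byte 0xE5 = 11100101 → 3-byte char #6 = E5 B0 A3.
Leading byte 0xE5 = 11100101 matches 1110xxxx → 3-byte sequence.
Byte 1: 0xE5 = 11100101, payload 0101 (4 bits).
Byte 2: 0xB0 = 10110000 (10xxxxxx ✓), payload 110000.
Byte 3: 0xA3 = 10100011 (10xxxxxx ✓), payload 100011.
Concatenate: 0101110000100011 = 0x5C23 (16 bits → U+5C23).

U+5C23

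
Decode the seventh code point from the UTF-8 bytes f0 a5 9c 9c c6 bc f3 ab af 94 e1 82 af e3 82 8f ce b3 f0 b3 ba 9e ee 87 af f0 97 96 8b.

Offset 0: leading byte 0xF0 = 11110000 → 4-byte char #1 = F0 A5 9C 9C.
Offset 4: leading byte 0xC6 = 11000110 → 2-byte char #2 = C6 BC.
Offset 6: leading byte 0xF3 = 11110011 → 4-byte char #3 = F3 AB AF 94.
Offset 10: leading byte 0xE1 = 11100001 → 3-byte char #4 = E1 82 AF.
Offset 13: leading byte 0xE3 = 11100011 → 3-byte char #5 = E3 82 8F.
Offset 16: leading byte 0xCE = 11001110 → 2-byte char #6 = CE B3.
Offset 18: leading byte 0xF0 = 11110000 → 4-byte char #7 = F0 B3 BA 9E.
Leading byte 0xF0 = 11110000 matches 11110xxx → 4-byte sequence.
Byte 1: 0xF0 = 11110000, payload 000 (3 bits).
Byte 2: 0xB3 = 10110011 (10xxxxxx ✓), payload 110011.
Byte 3: 0xBA = 10111010 (10xxxxxx ✓), payload 111010.
Byte 4: 0x9E = 10011110 (10xxxxxx ✓), payload 011110.
Concatenate: 000110011111010011110 = 0x33E9E (21 bits → U+33E9E).

U+33E9E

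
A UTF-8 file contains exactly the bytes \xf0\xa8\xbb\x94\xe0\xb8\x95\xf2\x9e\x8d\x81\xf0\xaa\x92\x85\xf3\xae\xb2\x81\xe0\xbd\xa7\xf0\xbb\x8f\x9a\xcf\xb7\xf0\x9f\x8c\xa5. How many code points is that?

Byte at offset 0: 0xF0 = 11110000 → 4-byte char (#1). Advance 4.
Byte at offset 4: 0xE0 = 11100000 → 3-byte char (#2). Advance 3.
Byte at offset 7: 0xF2 = 11110010 → 4-byte char (#3). Advance 4.
Byte at offset 11: 0xF0 = 11110000 → 4-byte char (#4). Advance 4.
Byte at offset 15: 0xF3 = 11110011 → 4-byte char (#5). Advance 4.
Byte at offset 19: 0xE0 = 11100000 → 3-byte char (#6). Advance 3.
Byte at offset 22: 0xF0 = 11110000 → 4-byte char (#7). Advance 4.
Byte at offset 26: 0xCF = 11001111 → 2-byte char (#8). Advance 2.
Byte at offset 28: 0xF0 = 11110000 → 4-byte char (#9). Advance 4.
Reached end at offset 32 after 9 code points.

9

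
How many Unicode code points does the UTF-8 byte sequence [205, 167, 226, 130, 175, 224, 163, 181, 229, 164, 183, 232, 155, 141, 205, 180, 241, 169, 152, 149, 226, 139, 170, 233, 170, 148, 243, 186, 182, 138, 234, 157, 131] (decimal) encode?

11

Byte at offset 0: 0xCD = 11001101 → 2-byte char (#1). Advance 2.
Byte at offset 2: 0xE2 = 11100010 → 3-byte char (#2). Advance 3.
Byte at offset 5: 0xE0 = 11100000 → 3-byte char (#3). Advance 3.
Byte at offset 8: 0xE5 = 11100101 → 3-byte char (#4). Advance 3.
Byte at offset 11: 0xE8 = 11101000 → 3-byte char (#5). Advance 3.
Byte at offset 14: 0xCD = 11001101 → 2-byte char (#6). Advance 2.
Byte at offset 16: 0xF1 = 11110001 → 4-byte char (#7). Advance 4.
Byte at offset 20: 0xE2 = 11100010 → 3-byte char (#8). Advance 3.
Byte at offset 23: 0xE9 = 11101001 → 3-byte char (#9). Advance 3.
Byte at offset 26: 0xF3 = 11110011 → 4-byte char (#10). Advance 4.
Byte at offset 30: 0xEA = 11101010 → 3-byte char (#11). Advance 3.
Reached end at offset 33 after 11 code points.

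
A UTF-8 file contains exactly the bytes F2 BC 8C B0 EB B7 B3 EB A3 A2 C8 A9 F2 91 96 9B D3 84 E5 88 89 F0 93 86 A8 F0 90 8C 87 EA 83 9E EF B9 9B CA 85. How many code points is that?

12

Byte at offset 0: 0xF2 = 11110010 → 4-byte char (#1). Advance 4.
Byte at offset 4: 0xEB = 11101011 → 3-byte char (#2). Advance 3.
Byte at offset 7: 0xEB = 11101011 → 3-byte char (#3). Advance 3.
Byte at offset 10: 0xC8 = 11001000 → 2-byte char (#4). Advance 2.
Byte at offset 12: 0xF2 = 11110010 → 4-byte char (#5). Advance 4.
Byte at offset 16: 0xD3 = 11010011 → 2-byte char (#6). Advance 2.
Byte at offset 18: 0xE5 = 11100101 → 3-byte char (#7). Advance 3.
Byte at offset 21: 0xF0 = 11110000 → 4-byte char (#8). Advance 4.
Byte at offset 25: 0xF0 = 11110000 → 4-byte char (#9). Advance 4.
Byte at offset 29: 0xEA = 11101010 → 3-byte char (#10). Advance 3.
Byte at offset 32: 0xEF = 11101111 → 3-byte char (#11). Advance 3.
Byte at offset 35: 0xCA = 11001010 → 2-byte char (#12). Advance 2.
Reached end at offset 37 after 12 code points.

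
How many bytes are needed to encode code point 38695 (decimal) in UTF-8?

U+9727 = 0x9727. UTF-8 uses 1 byte below 0x80, 2 below 0x800, 3 below 0x10000, 4 up to 0x10FFFF. 0x9727 is in U+0800–U+FFFF → 3 bytes.

3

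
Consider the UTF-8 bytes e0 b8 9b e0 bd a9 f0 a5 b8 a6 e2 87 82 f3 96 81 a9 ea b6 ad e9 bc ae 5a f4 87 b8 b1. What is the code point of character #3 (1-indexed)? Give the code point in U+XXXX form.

U+25E26

Offset 0: leading byte 0xE0 = 11100000 → 3-byte char #1 = E0 B8 9B.
Offset 3: leading byte 0xE0 = 11100000 → 3-byte char #2 = E0 BD A9.
Offset 6: leading byte 0xF0 = 11110000 → 4-byte char #3 = F0 A5 B8 A6.
Leading byte 0xF0 = 11110000 matches 11110xxx → 4-byte sequence.
Byte 1: 0xF0 = 11110000, payload 000 (3 bits).
Byte 2: 0xA5 = 10100101 (10xxxxxx ✓), payload 100101.
Byte 3: 0xB8 = 10111000 (10xxxxxx ✓), payload 111000.
Byte 4: 0xA6 = 10100110 (10xxxxxx ✓), payload 100110.
Concatenate: 000100101111000100110 = 0x25E26 (21 bits → U+25E26).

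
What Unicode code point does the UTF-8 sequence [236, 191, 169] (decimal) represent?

U+CFE9

Leading byte 0xEC = 11101100 matches 1110xxxx → 3-byte sequence.
Byte 1: 0xEC = 11101100, payload 1100 (4 bits).
Byte 2: 0xBF = 10111111 (10xxxxxx ✓), payload 111111.
Byte 3: 0xA9 = 10101001 (10xxxxxx ✓), payload 101001.
Concatenate: 1100111111101001 = 0xCFE9 (16 bits → U+CFE9).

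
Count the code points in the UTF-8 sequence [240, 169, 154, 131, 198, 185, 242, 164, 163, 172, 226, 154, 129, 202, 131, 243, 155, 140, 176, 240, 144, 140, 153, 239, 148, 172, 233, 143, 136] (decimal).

9

Byte at offset 0: 0xF0 = 11110000 → 4-byte char (#1). Advance 4.
Byte at offset 4: 0xC6 = 11000110 → 2-byte char (#2). Advance 2.
Byte at offset 6: 0xF2 = 11110010 → 4-byte char (#3). Advance 4.
Byte at offset 10: 0xE2 = 11100010 → 3-byte char (#4). Advance 3.
Byte at offset 13: 0xCA = 11001010 → 2-byte char (#5). Advance 2.
Byte at offset 15: 0xF3 = 11110011 → 4-byte char (#6). Advance 4.
Byte at offset 19: 0xF0 = 11110000 → 4-byte char (#7). Advance 4.
Byte at offset 23: 0xEF = 11101111 → 3-byte char (#8). Advance 3.
Byte at offset 26: 0xE9 = 11101001 → 3-byte char (#9). Advance 3.
Reached end at offset 29 after 9 code points.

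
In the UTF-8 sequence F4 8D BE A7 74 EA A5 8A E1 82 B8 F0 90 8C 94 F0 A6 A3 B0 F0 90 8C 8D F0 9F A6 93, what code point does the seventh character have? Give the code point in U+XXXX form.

Offset 0: leading byte 0xF4 = 11110100 → 4-byte char #1 = F4 8D BE A7.
Offset 4: leading byte 0x74 = 01110100 → 1-byte char #2 = 74.
Offset 5: leading byte 0xEA = 11101010 → 3-byte char #3 = EA A5 8A.
Offset 8: leading byte 0xE1 = 11100001 → 3-byte char #4 = E1 82 B8.
Offset 11: leading byte 0xF0 = 11110000 → 4-byte char #5 = F0 90 8C 94.
Offset 15: leading byte 0xF0 = 11110000 → 4-byte char #6 = F0 A6 A3 B0.
Offset 19: leading byte 0xF0 = 11110000 → 4-byte char #7 = F0 90 8C 8D.
Leading byte 0xF0 = 11110000 matches 11110xxx → 4-byte sequence.
Byte 1: 0xF0 = 11110000, payload 000 (3 bits).
Byte 2: 0x90 = 10010000 (10xxxxxx ✓), payload 010000.
Byte 3: 0x8C = 10001100 (10xxxxxx ✓), payload 001100.
Byte 4: 0x8D = 10001101 (10xxxxxx ✓), payload 001101.
Concatenate: 000010000001100001101 = 0x1030D (21 bits → U+1030D).

U+1030D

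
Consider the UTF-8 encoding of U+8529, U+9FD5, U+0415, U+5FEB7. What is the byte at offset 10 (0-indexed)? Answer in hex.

0xBA

U+8529 → 3-byte form E8 94 A9 at offsets 0–2.
U+9FD5 → 3-byte form E9 BF 95 at offsets 3–5.
U+0415 → 2-byte form D0 95 at offsets 6–7.
U+5FEB7 → 4-byte form F1 9F BA B7 at offsets 8–11.
Offset 10 falls in char 4's range; it's byte 3 of F1 9F BA B7 = 0xBA.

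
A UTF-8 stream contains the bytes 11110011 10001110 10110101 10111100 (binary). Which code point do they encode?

Leading byte 0xF3 = 11110011 matches 11110xxx → 4-byte sequence.
Byte 1: 0xF3 = 11110011, payload 011 (3 bits).
Byte 2: 0x8E = 10001110 (10xxxxxx ✓), payload 001110.
Byte 3: 0xB5 = 10110101 (10xxxxxx ✓), payload 110101.
Byte 4: 0xBC = 10111100 (10xxxxxx ✓), payload 111100.
Concatenate: 011001110110101111100 = 0xCED7C (21 bits → U+CED7C).

U+CED7C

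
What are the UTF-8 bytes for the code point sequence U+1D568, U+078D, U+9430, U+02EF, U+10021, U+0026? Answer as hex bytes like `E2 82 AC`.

U+1D568: 4-byte form → F0 9D 95 A8.
U+078D: 2-byte form → DE 8D.
U+9430: 3-byte form → E9 90 B0.
U+02EF: 2-byte form → CB AF.
U+10021: 4-byte form → F0 90 80 A1.
U+0026: 1-byte form → 26.
Concatenated (16 bytes): F0 9D 95 A8 DE 8D E9 90 B0 CB AF F0 90 80 A1 26.

F0 9D 95 A8 DE 8D E9 90 B0 CB AF F0 90 80 A1 26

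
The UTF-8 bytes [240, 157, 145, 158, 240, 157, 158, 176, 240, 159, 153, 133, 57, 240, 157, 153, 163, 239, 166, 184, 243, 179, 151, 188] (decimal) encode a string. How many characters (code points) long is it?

Byte at offset 0: 0xF0 = 11110000 → 4-byte char (#1). Advance 4.
Byte at offset 4: 0xF0 = 11110000 → 4-byte char (#2). Advance 4.
Byte at offset 8: 0xF0 = 11110000 → 4-byte char (#3). Advance 4.
Byte at offset 12: 0x39 = 00111001 → 1-byte char (#4). Advance 1.
Byte at offset 13: 0xF0 = 11110000 → 4-byte char (#5). Advance 4.
Byte at offset 17: 0xEF = 11101111 → 3-byte char (#6). Advance 3.
Byte at offset 20: 0xF3 = 11110011 → 4-byte char (#7). Advance 4.
Reached end at offset 24 after 7 code points.

7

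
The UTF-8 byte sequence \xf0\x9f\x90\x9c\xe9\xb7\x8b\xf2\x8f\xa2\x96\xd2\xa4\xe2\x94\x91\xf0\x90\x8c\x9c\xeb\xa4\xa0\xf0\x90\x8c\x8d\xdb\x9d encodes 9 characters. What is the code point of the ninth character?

U+06DD

Offset 0: leading byte 0xF0 = 11110000 → 4-byte char #1 = F0 9F 90 9C.
Offset 4: leading byte 0xE9 = 11101001 → 3-byte char #2 = E9 B7 8B.
Offset 7: leading byte 0xF2 = 11110010 → 4-byte char #3 = F2 8F A2 96.
Offset 11: leading byte 0xD2 = 11010010 → 2-byte char #4 = D2 A4.
Offset 13: leading byte 0xE2 = 11100010 → 3-byte char #5 = E2 94 91.
Offset 16: leading byte 0xF0 = 11110000 → 4-byte char #6 = F0 90 8C 9C.
Offset 20: leading byte 0xEB = 11101011 → 3-byte char #7 = EB A4 A0.
Offset 23: leading byte 0xF0 = 11110000 → 4-byte char #8 = F0 90 8C 8D.
Offset 27: leading byte 0xDB = 11011011 → 2-byte char #9 = DB 9D.
Leading byte 0xDB = 11011011 matches 110xxxxx → 2-byte sequence.
Byte 1: 0xDB = 11011011, payload 11011 (5 bits).
Byte 2: 0x9D = 10011101 (10xxxxxx ✓), payload 011101.
Concatenate: 11011011101 = 0x6DD (11 bits → U+06DD).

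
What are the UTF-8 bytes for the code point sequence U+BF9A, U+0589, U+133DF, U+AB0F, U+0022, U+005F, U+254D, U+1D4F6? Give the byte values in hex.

U+BF9A: 3-byte form → EB BE 9A.
U+0589: 2-byte form → D6 89.
U+133DF: 4-byte form → F0 93 8F 9F.
U+AB0F: 3-byte form → EA AC 8F.
U+0022: 1-byte form → 22.
U+005F: 1-byte form → 5F.
U+254D: 3-byte form → E2 95 8D.
U+1D4F6: 4-byte form → F0 9D 93 B6.
Concatenated (21 bytes): EB BE 9A D6 89 F0 93 8F 9F EA AC 8F 22 5F E2 95 8D F0 9D 93 B6.

EB BE 9A D6 89 F0 93 8F 9F EA AC 8F 22 5F E2 95 8D F0 9D 93 B6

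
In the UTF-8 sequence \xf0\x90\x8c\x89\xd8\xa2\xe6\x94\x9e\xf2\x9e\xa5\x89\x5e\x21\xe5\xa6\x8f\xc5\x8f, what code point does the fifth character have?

Offset 0: leading byte 0xF0 = 11110000 → 4-byte char #1 = F0 90 8C 89.
Offset 4: leading byte 0xD8 = 11011000 → 2-byte char #2 = D8 A2.
Offset 6: leading byte 0xE6 = 11100110 → 3-byte char #3 = E6 94 9E.
Offset 9: leading byte 0xF2 = 11110010 → 4-byte char #4 = F2 9E A5 89.
Offset 13: leading byte 0x5E = 01011110 → 1-byte char #5 = 5E.
Leading byte 0x5E = 01011110 matches 0xxxxxxx → 1-byte sequence.
Byte 1: 0x5E = 01011110, payload 1011110 (7 bits).
Concatenate: 1011110 = 0x5E (7 bits → U+005E).

U+005E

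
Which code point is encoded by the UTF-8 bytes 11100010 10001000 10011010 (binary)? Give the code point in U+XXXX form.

Leading byte 0xE2 = 11100010 matches 1110xxxx → 3-byte sequence.
Byte 1: 0xE2 = 11100010, payload 0010 (4 bits).
Byte 2: 0x88 = 10001000 (10xxxxxx ✓), payload 001000.
Byte 3: 0x9A = 10011010 (10xxxxxx ✓), payload 011010.
Concatenate: 0010001000011010 = 0x221A (16 bits → U+221A).

U+221A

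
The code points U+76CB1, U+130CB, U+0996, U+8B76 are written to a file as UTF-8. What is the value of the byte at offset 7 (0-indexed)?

U+76CB1 → 4-byte form F1 B6 B2 B1 at offsets 0–3.
U+130CB → 4-byte form F0 93 83 8B at offsets 4–7.
Offset 7 falls in char 2's range; it's byte 4 of F0 93 83 8B = 0x8B.

0x8B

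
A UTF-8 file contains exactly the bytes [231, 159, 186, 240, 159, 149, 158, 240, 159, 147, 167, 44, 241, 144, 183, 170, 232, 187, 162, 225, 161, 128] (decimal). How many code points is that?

7

Byte at offset 0: 0xE7 = 11100111 → 3-byte char (#1). Advance 3.
Byte at offset 3: 0xF0 = 11110000 → 4-byte char (#2). Advance 4.
Byte at offset 7: 0xF0 = 11110000 → 4-byte char (#3). Advance 4.
Byte at offset 11: 0x2C = 00101100 → 1-byte char (#4). Advance 1.
Byte at offset 12: 0xF1 = 11110001 → 4-byte char (#5). Advance 4.
Byte at offset 16: 0xE8 = 11101000 → 3-byte char (#6). Advance 3.
Byte at offset 19: 0xE1 = 11100001 → 3-byte char (#7). Advance 3.
Reached end at offset 22 after 7 code points.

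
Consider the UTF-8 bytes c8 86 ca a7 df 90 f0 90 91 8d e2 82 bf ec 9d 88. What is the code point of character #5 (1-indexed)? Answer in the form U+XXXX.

Offset 0: leading byte 0xC8 = 11001000 → 2-byte char #1 = C8 86.
Offset 2: leading byte 0xCA = 11001010 → 2-byte char #2 = CA A7.
Offset 4: leading byte 0xDF = 11011111 → 2-byte char #3 = DF 90.
Offset 6: leading byte 0xF0 = 11110000 → 4-byte char #4 = F0 90 91 8D.
Offset 10: leading byte 0xE2 = 11100010 → 3-byte char #5 = E2 82 BF.
Leading byte 0xE2 = 11100010 matches 1110xxxx → 3-byte sequence.
Byte 1: 0xE2 = 11100010, payload 0010 (4 bits).
Byte 2: 0x82 = 10000010 (10xxxxxx ✓), payload 000010.
Byte 3: 0xBF = 10111111 (10xxxxxx ✓), payload 111111.
Concatenate: 0010000010111111 = 0x20BF (16 bits → U+20BF).

U+20BF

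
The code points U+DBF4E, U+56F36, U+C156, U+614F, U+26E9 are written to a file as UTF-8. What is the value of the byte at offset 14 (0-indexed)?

0xE2

U+DBF4E → 4-byte form F3 9B BD 8E at offsets 0–3.
U+56F36 → 4-byte form F1 96 BC B6 at offsets 4–7.
U+C156 → 3-byte form EC 85 96 at offsets 8–10.
U+614F → 3-byte form E6 85 8F at offsets 11–13.
U+26E9 → 3-byte form E2 9B A9 at offsets 14–16.
Offset 14 falls in char 5's range; it's byte 1 of E2 9B A9 = 0xE2.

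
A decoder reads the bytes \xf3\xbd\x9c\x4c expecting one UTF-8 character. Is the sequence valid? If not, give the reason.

invalid (non-continuation byte where continuation expected)

Leading byte 0xF3 = 11110011 → 4-byte form.
Byte 4 is 0x4C = 01001100, which is not 10xxxxxx — expected a continuation byte.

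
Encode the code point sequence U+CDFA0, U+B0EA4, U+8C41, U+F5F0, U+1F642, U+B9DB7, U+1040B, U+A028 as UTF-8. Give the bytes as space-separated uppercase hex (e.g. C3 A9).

U+CDFA0: 4-byte form → F3 8D BE A0.
U+B0EA4: 4-byte form → F2 B0 BA A4.
U+8C41: 3-byte form → E8 B1 81.
U+F5F0: 3-byte form → EF 97 B0.
U+1F642: 4-byte form → F0 9F 99 82.
U+B9DB7: 4-byte form → F2 B9 B6 B7.
U+1040B: 4-byte form → F0 90 90 8B.
U+A028: 3-byte form → EA 80 A8.
Concatenated (29 bytes): F3 8D BE A0 F2 B0 BA A4 E8 B1 81 EF 97 B0 F0 9F 99 82 F2 B9 B6 B7 F0 90 90 8B EA 80 A8.

F3 8D BE A0 F2 B0 BA A4 E8 B1 81 EF 97 B0 F0 9F 99 82 F2 B9 B6 B7 F0 90 90 8B EA 80 A8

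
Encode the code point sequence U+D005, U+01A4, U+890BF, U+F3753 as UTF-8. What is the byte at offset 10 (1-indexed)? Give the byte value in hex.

0xF3

1-indexed offset 10 is 0-indexed offset 9.
U+D005 → 3-byte form ED 80 85 at offsets 0–2.
U+01A4 → 2-byte form C6 A4 at offsets 3–4.
U+890BF → 4-byte form F2 89 82 BF at offsets 5–8.
U+F3753 → 4-byte form F3 B3 9D 93 at offsets 9–12.
Offset 9 falls in char 4's range; it's byte 1 of F3 B3 9D 93 = 0xF3.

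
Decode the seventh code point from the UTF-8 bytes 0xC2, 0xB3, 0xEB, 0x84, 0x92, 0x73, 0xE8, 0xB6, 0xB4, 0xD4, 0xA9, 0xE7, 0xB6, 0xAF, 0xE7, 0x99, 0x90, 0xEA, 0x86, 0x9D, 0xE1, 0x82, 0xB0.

Offset 0: leading byte 0xC2 = 11000010 → 2-byte char #1 = C2 B3.
Offset 2: leading byte 0xEB = 11101011 → 3-byte char #2 = EB 84 92.
Offset 5: leading byte 0x73 = 01110011 → 1-byte char #3 = 73.
Offset 6: leading byte 0xE8 = 11101000 → 3-byte char #4 = E8 B6 B4.
Offset 9: leading byte 0xD4 = 11010100 → 2-byte char #5 = D4 A9.
Offset 11: leading byte 0xE7 = 11100111 → 3-byte char #6 = E7 B6 AF.
Offset 14: leading byte 0xE7 = 11100111 → 3-byte char #7 = E7 99 90.
Leading byte 0xE7 = 11100111 matches 1110xxxx → 3-byte sequence.
Byte 1: 0xE7 = 11100111, payload 0111 (4 bits).
Byte 2: 0x99 = 10011001 (10xxxxxx ✓), payload 011001.
Byte 3: 0x90 = 10010000 (10xxxxxx ✓), payload 010000.
Concatenate: 0111011001010000 = 0x7650 (16 bits → U+7650).

U+7650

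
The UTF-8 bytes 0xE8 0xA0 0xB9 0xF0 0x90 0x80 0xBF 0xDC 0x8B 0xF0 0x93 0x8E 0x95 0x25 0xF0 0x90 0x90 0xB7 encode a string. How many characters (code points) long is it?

Byte at offset 0: 0xE8 = 11101000 → 3-byte char (#1). Advance 3.
Byte at offset 3: 0xF0 = 11110000 → 4-byte char (#2). Advance 4.
Byte at offset 7: 0xDC = 11011100 → 2-byte char (#3). Advance 2.
Byte at offset 9: 0xF0 = 11110000 → 4-byte char (#4). Advance 4.
Byte at offset 13: 0x25 = 00100101 → 1-byte char (#5). Advance 1.
Byte at offset 14: 0xF0 = 11110000 → 4-byte char (#6). Advance 4.
Reached end at offset 18 after 6 code points.

6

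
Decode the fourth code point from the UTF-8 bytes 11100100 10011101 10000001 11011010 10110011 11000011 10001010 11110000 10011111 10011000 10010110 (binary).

Offset 0: leading byte 0xE4 = 11100100 → 3-byte char #1 = E4 9D 81.
Offset 3: leading byte 0xDA = 11011010 → 2-byte char #2 = DA B3.
Offset 5: leading byte 0xC3 = 11000011 → 2-byte char #3 = C3 8A.
Offset 7: leading byte 0xF0 = 11110000 → 4-byte char #4 = F0 9F 98 96.
Leading byte 0xF0 = 11110000 matches 11110xxx → 4-byte sequence.
Byte 1: 0xF0 = 11110000, payload 000 (3 bits).
Byte 2: 0x9F = 10011111 (10xxxxxx ✓), payload 011111.
Byte 3: 0x98 = 10011000 (10xxxxxx ✓), payload 011000.
Byte 4: 0x96 = 10010110 (10xxxxxx ✓), payload 010110.
Concatenate: 000011111011000010110 = 0x1F616 (21 bits → U+1F616).

U+1F616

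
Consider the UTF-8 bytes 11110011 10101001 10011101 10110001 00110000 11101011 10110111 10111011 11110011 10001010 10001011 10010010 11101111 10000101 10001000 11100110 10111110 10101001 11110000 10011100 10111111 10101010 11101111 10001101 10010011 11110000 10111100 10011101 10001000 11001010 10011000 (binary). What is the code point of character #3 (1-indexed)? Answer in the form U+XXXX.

U+BDFB

Offset 0: leading byte 0xF3 = 11110011 → 4-byte char #1 = F3 A9 9D B1.
Offset 4: leading byte 0x30 = 00110000 → 1-byte char #2 = 30.
Offset 5: leading byte 0xEB = 11101011 → 3-byte char #3 = EB B7 BB.
Leading byte 0xEB = 11101011 matches 1110xxxx → 3-byte sequence.
Byte 1: 0xEB = 11101011, payload 1011 (4 bits).
Byte 2: 0xB7 = 10110111 (10xxxxxx ✓), payload 110111.
Byte 3: 0xBB = 10111011 (10xxxxxx ✓), payload 111011.
Concatenate: 1011110111111011 = 0xBDFB (16 bits → U+BDFB).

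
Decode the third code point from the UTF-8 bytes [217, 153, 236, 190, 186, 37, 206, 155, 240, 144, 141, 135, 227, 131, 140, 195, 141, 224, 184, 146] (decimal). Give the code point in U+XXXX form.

U+0025

Offset 0: leading byte 0xD9 = 11011001 → 2-byte char #1 = D9 99.
Offset 2: leading byte 0xEC = 11101100 → 3-byte char #2 = EC BE BA.
Offset 5: leading byte 0x25 = 00100101 → 1-byte char #3 = 25.
Leading byte 0x25 = 00100101 matches 0xxxxxxx → 1-byte sequence.
Byte 1: 0x25 = 00100101, payload 0100101 (7 bits).
Concatenate: 0100101 = 0x25 (7 bits → U+0025).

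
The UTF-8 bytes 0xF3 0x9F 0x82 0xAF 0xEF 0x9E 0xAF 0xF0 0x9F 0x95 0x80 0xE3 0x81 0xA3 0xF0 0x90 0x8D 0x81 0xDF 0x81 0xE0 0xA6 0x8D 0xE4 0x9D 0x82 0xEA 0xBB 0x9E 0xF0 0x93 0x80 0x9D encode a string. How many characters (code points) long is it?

Byte at offset 0: 0xF3 = 11110011 → 4-byte char (#1). Advance 4.
Byte at offset 4: 0xEF = 11101111 → 3-byte char (#2). Advance 3.
Byte at offset 7: 0xF0 = 11110000 → 4-byte char (#3). Advance 4.
Byte at offset 11: 0xE3 = 11100011 → 3-byte char (#4). Advance 3.
Byte at offset 14: 0xF0 = 11110000 → 4-byte char (#5). Advance 4.
Byte at offset 18: 0xDF = 11011111 → 2-byte char (#6). Advance 2.
Byte at offset 20: 0xE0 = 11100000 → 3-byte char (#7). Advance 3.
Byte at offset 23: 0xE4 = 11100100 → 3-byte char (#8). Advance 3.
Byte at offset 26: 0xEA = 11101010 → 3-byte char (#9). Advance 3.
Byte at offset 29: 0xF0 = 11110000 → 4-byte char (#10). Advance 4.
Reached end at offset 33 after 10 code points.

10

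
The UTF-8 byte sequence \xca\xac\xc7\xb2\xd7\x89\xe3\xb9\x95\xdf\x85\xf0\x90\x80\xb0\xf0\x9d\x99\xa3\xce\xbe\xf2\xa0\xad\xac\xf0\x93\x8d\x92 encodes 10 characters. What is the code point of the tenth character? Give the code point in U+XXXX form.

U+13352

Offset 0: leading byte 0xCA = 11001010 → 2-byte char #1 = CA AC.
Offset 2: leading byte 0xC7 = 11000111 → 2-byte char #2 = C7 B2.
Offset 4: leading byte 0xD7 = 11010111 → 2-byte char #3 = D7 89.
Offset 6: leading byte 0xE3 = 11100011 → 3-byte char #4 = E3 B9 95.
Offset 9: leading byte 0xDF = 11011111 → 2-byte char #5 = DF 85.
Offset 11: leading byte 0xF0 = 11110000 → 4-byte char #6 = F0 90 80 B0.
Offset 15: leading byte 0xF0 = 11110000 → 4-byte char #7 = F0 9D 99 A3.
Offset 19: leading byte 0xCE = 11001110 → 2-byte char #8 = CE BE.
Offset 21: leading byte 0xF2 = 11110010 → 4-byte char #9 = F2 A0 AD AC.
Offset 25: leading byte 0xF0 = 11110000 → 4-byte char #10 = F0 93 8D 92.
Leading byte 0xF0 = 11110000 matches 11110xxx → 4-byte sequence.
Byte 1: 0xF0 = 11110000, payload 000 (3 bits).
Byte 2: 0x93 = 10010011 (10xxxxxx ✓), payload 010011.
Byte 3: 0x8D = 10001101 (10xxxxxx ✓), payload 001101.
Byte 4: 0x92 = 10010010 (10xxxxxx ✓), payload 010010.
Concatenate: 000010011001101010010 = 0x13352 (21 bits → U+13352).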